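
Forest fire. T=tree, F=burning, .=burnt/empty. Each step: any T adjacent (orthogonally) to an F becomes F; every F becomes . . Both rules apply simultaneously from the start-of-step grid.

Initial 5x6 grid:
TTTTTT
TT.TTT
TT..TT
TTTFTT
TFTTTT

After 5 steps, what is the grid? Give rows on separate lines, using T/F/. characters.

Step 1: 6 trees catch fire, 2 burn out
  TTTTTT
  TT.TTT
  TT..TT
  TFF.FT
  F.FFTT
Step 2: 5 trees catch fire, 6 burn out
  TTTTTT
  TT.TTT
  TF..FT
  F....F
  ....FT
Step 3: 5 trees catch fire, 5 burn out
  TTTTTT
  TF.TFT
  F....F
  ......
  .....F
Step 4: 5 trees catch fire, 5 burn out
  TFTTFT
  F..F.F
  ......
  ......
  ......
Step 5: 4 trees catch fire, 5 burn out
  F.FF.F
  ......
  ......
  ......
  ......

F.FF.F
......
......
......
......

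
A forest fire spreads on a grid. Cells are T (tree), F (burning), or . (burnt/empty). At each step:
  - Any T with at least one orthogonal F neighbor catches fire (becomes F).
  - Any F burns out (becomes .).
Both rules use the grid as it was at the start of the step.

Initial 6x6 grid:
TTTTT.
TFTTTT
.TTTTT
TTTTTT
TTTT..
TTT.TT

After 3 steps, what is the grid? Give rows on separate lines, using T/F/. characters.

Step 1: 4 trees catch fire, 1 burn out
  TFTTT.
  F.FTTT
  .FTTTT
  TTTTTT
  TTTT..
  TTT.TT
Step 2: 5 trees catch fire, 4 burn out
  F.FTT.
  ...FTT
  ..FTTT
  TFTTTT
  TTTT..
  TTT.TT
Step 3: 6 trees catch fire, 5 burn out
  ...FT.
  ....FT
  ...FTT
  F.FTTT
  TFTT..
  TTT.TT

...FT.
....FT
...FTT
F.FTTT
TFTT..
TTT.TT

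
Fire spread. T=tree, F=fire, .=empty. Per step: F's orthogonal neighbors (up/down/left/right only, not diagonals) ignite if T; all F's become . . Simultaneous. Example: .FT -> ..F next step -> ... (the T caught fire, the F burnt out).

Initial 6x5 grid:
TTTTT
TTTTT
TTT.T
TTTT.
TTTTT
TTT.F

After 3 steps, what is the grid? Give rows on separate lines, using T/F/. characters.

Step 1: 1 trees catch fire, 1 burn out
  TTTTT
  TTTTT
  TTT.T
  TTTT.
  TTTTF
  TTT..
Step 2: 1 trees catch fire, 1 burn out
  TTTTT
  TTTTT
  TTT.T
  TTTT.
  TTTF.
  TTT..
Step 3: 2 trees catch fire, 1 burn out
  TTTTT
  TTTTT
  TTT.T
  TTTF.
  TTF..
  TTT..

TTTTT
TTTTT
TTT.T
TTTF.
TTF..
TTT..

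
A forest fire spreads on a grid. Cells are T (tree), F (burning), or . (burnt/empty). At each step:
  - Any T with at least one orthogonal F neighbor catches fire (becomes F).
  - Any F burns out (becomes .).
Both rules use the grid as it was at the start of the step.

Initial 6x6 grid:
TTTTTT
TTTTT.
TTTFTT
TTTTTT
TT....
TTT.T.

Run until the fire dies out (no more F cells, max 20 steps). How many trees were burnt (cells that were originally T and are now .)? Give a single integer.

Answer: 27

Derivation:
Step 1: +4 fires, +1 burnt (F count now 4)
Step 2: +7 fires, +4 burnt (F count now 7)
Step 3: +6 fires, +7 burnt (F count now 6)
Step 4: +5 fires, +6 burnt (F count now 5)
Step 5: +3 fires, +5 burnt (F count now 3)
Step 6: +2 fires, +3 burnt (F count now 2)
Step 7: +0 fires, +2 burnt (F count now 0)
Fire out after step 7
Initially T: 28, now '.': 35
Total burnt (originally-T cells now '.'): 27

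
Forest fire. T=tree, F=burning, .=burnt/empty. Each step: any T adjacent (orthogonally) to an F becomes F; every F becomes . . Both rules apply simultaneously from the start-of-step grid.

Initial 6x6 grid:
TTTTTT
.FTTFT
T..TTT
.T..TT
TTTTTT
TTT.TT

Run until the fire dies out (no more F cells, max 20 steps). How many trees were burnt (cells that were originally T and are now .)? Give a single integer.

Answer: 26

Derivation:
Step 1: +6 fires, +2 burnt (F count now 6)
Step 2: +7 fires, +6 burnt (F count now 7)
Step 3: +2 fires, +7 burnt (F count now 2)
Step 4: +3 fires, +2 burnt (F count now 3)
Step 5: +2 fires, +3 burnt (F count now 2)
Step 6: +2 fires, +2 burnt (F count now 2)
Step 7: +3 fires, +2 burnt (F count now 3)
Step 8: +1 fires, +3 burnt (F count now 1)
Step 9: +0 fires, +1 burnt (F count now 0)
Fire out after step 9
Initially T: 27, now '.': 35
Total burnt (originally-T cells now '.'): 26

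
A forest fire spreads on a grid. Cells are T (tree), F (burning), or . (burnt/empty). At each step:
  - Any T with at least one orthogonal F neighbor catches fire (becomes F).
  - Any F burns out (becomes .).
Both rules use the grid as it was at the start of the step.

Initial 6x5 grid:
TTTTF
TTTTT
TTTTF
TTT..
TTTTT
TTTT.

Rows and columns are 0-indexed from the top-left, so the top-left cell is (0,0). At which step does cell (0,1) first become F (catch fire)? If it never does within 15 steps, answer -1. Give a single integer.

Step 1: cell (0,1)='T' (+3 fires, +2 burnt)
Step 2: cell (0,1)='T' (+3 fires, +3 burnt)
Step 3: cell (0,1)='F' (+4 fires, +3 burnt)
  -> target ignites at step 3
Step 4: cell (0,1)='.' (+5 fires, +4 burnt)
Step 5: cell (0,1)='.' (+5 fires, +5 burnt)
Step 6: cell (0,1)='.' (+4 fires, +5 burnt)
Step 7: cell (0,1)='.' (+1 fires, +4 burnt)
Step 8: cell (0,1)='.' (+0 fires, +1 burnt)
  fire out at step 8

3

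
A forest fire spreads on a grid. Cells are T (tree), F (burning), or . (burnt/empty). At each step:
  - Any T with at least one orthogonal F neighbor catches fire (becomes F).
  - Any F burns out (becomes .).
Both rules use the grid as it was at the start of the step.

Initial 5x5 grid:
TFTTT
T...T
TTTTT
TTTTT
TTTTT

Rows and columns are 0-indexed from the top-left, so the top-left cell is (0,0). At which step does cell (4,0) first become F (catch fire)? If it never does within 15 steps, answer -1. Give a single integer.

Step 1: cell (4,0)='T' (+2 fires, +1 burnt)
Step 2: cell (4,0)='T' (+2 fires, +2 burnt)
Step 3: cell (4,0)='T' (+2 fires, +2 burnt)
Step 4: cell (4,0)='T' (+3 fires, +2 burnt)
Step 5: cell (4,0)='F' (+4 fires, +3 burnt)
  -> target ignites at step 5
Step 6: cell (4,0)='.' (+4 fires, +4 burnt)
Step 7: cell (4,0)='.' (+3 fires, +4 burnt)
Step 8: cell (4,0)='.' (+1 fires, +3 burnt)
Step 9: cell (4,0)='.' (+0 fires, +1 burnt)
  fire out at step 9

5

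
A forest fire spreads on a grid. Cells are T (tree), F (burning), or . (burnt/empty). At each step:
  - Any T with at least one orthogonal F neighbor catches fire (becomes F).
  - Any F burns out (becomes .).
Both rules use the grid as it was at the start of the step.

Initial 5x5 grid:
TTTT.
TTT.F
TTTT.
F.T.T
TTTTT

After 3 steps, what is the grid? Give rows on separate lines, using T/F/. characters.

Step 1: 2 trees catch fire, 2 burn out
  TTTT.
  TTT..
  FTTT.
  ..T.T
  FTTTT
Step 2: 3 trees catch fire, 2 burn out
  TTTT.
  FTT..
  .FTT.
  ..T.T
  .FTTT
Step 3: 4 trees catch fire, 3 burn out
  FTTT.
  .FT..
  ..FT.
  ..T.T
  ..FTT

FTTT.
.FT..
..FT.
..T.T
..FTT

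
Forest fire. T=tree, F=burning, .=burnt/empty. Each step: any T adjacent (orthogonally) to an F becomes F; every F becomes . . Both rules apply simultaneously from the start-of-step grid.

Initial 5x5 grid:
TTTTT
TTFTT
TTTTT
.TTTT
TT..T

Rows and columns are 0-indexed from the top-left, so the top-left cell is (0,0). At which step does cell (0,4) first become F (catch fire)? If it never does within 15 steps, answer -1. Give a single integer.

Step 1: cell (0,4)='T' (+4 fires, +1 burnt)
Step 2: cell (0,4)='T' (+7 fires, +4 burnt)
Step 3: cell (0,4)='F' (+6 fires, +7 burnt)
  -> target ignites at step 3
Step 4: cell (0,4)='.' (+2 fires, +6 burnt)
Step 5: cell (0,4)='.' (+2 fires, +2 burnt)
Step 6: cell (0,4)='.' (+0 fires, +2 burnt)
  fire out at step 6

3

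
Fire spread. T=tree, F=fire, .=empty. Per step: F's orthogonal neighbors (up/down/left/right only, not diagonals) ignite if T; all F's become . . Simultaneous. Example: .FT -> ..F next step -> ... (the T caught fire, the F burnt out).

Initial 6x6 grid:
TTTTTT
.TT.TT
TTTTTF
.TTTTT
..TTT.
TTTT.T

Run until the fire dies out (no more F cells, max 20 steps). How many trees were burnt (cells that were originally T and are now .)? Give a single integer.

Answer: 27

Derivation:
Step 1: +3 fires, +1 burnt (F count now 3)
Step 2: +4 fires, +3 burnt (F count now 4)
Step 3: +4 fires, +4 burnt (F count now 4)
Step 4: +5 fires, +4 burnt (F count now 5)
Step 5: +6 fires, +5 burnt (F count now 6)
Step 6: +2 fires, +6 burnt (F count now 2)
Step 7: +2 fires, +2 burnt (F count now 2)
Step 8: +1 fires, +2 burnt (F count now 1)
Step 9: +0 fires, +1 burnt (F count now 0)
Fire out after step 9
Initially T: 28, now '.': 35
Total burnt (originally-T cells now '.'): 27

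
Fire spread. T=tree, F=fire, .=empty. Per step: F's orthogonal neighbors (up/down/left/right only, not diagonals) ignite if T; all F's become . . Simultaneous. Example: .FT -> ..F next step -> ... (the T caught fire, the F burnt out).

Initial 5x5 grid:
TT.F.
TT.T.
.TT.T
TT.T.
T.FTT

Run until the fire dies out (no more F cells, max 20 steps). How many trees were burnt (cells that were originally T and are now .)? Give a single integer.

Step 1: +2 fires, +2 burnt (F count now 2)
Step 2: +2 fires, +2 burnt (F count now 2)
Step 3: +0 fires, +2 burnt (F count now 0)
Fire out after step 3
Initially T: 14, now '.': 15
Total burnt (originally-T cells now '.'): 4

Answer: 4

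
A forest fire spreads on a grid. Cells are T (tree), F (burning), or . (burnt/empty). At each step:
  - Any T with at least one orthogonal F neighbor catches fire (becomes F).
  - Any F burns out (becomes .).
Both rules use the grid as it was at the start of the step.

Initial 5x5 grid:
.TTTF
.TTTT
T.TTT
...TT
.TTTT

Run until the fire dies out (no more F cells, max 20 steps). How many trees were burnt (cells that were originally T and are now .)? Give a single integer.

Step 1: +2 fires, +1 burnt (F count now 2)
Step 2: +3 fires, +2 burnt (F count now 3)
Step 3: +4 fires, +3 burnt (F count now 4)
Step 4: +4 fires, +4 burnt (F count now 4)
Step 5: +1 fires, +4 burnt (F count now 1)
Step 6: +1 fires, +1 burnt (F count now 1)
Step 7: +1 fires, +1 burnt (F count now 1)
Step 8: +0 fires, +1 burnt (F count now 0)
Fire out after step 8
Initially T: 17, now '.': 24
Total burnt (originally-T cells now '.'): 16

Answer: 16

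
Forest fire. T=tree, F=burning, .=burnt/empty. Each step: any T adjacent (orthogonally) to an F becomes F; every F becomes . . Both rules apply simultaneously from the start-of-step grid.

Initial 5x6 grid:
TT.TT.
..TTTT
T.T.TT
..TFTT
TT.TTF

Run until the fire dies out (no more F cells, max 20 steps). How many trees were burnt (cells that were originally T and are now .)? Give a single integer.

Step 1: +5 fires, +2 burnt (F count now 5)
Step 2: +3 fires, +5 burnt (F count now 3)
Step 3: +3 fires, +3 burnt (F count now 3)
Step 4: +2 fires, +3 burnt (F count now 2)
Step 5: +1 fires, +2 burnt (F count now 1)
Step 6: +0 fires, +1 burnt (F count now 0)
Fire out after step 6
Initially T: 19, now '.': 25
Total burnt (originally-T cells now '.'): 14

Answer: 14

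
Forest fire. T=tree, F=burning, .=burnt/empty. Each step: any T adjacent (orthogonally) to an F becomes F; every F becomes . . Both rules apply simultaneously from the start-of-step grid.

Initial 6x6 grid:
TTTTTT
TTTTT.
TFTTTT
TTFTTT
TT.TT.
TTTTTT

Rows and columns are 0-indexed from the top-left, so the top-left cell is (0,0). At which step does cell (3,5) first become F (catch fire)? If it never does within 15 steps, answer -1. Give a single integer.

Step 1: cell (3,5)='T' (+5 fires, +2 burnt)
Step 2: cell (3,5)='T' (+8 fires, +5 burnt)
Step 3: cell (3,5)='F' (+9 fires, +8 burnt)
  -> target ignites at step 3
Step 4: cell (3,5)='.' (+6 fires, +9 burnt)
Step 5: cell (3,5)='.' (+2 fires, +6 burnt)
Step 6: cell (3,5)='.' (+1 fires, +2 burnt)
Step 7: cell (3,5)='.' (+0 fires, +1 burnt)
  fire out at step 7

3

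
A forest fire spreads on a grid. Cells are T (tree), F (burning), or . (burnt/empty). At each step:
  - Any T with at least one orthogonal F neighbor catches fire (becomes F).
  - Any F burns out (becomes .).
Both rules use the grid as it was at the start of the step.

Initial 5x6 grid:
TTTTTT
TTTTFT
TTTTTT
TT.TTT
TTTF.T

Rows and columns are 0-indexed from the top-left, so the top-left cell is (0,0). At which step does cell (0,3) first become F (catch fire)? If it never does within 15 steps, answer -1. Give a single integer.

Step 1: cell (0,3)='T' (+6 fires, +2 burnt)
Step 2: cell (0,3)='F' (+7 fires, +6 burnt)
  -> target ignites at step 2
Step 3: cell (0,3)='.' (+6 fires, +7 burnt)
Step 4: cell (0,3)='.' (+5 fires, +6 burnt)
Step 5: cell (0,3)='.' (+2 fires, +5 burnt)
Step 6: cell (0,3)='.' (+0 fires, +2 burnt)
  fire out at step 6

2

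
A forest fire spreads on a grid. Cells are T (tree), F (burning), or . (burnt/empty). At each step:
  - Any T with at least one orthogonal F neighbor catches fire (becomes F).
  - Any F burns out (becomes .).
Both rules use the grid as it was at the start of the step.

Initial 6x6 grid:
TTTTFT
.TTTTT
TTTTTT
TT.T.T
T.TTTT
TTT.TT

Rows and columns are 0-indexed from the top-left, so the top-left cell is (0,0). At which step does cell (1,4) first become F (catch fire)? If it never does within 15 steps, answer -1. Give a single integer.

Step 1: cell (1,4)='F' (+3 fires, +1 burnt)
  -> target ignites at step 1
Step 2: cell (1,4)='.' (+4 fires, +3 burnt)
Step 3: cell (1,4)='.' (+4 fires, +4 burnt)
Step 4: cell (1,4)='.' (+5 fires, +4 burnt)
Step 5: cell (1,4)='.' (+3 fires, +5 burnt)
Step 6: cell (1,4)='.' (+5 fires, +3 burnt)
Step 7: cell (1,4)='.' (+3 fires, +5 burnt)
Step 8: cell (1,4)='.' (+2 fires, +3 burnt)
Step 9: cell (1,4)='.' (+1 fires, +2 burnt)
Step 10: cell (1,4)='.' (+0 fires, +1 burnt)
  fire out at step 10

1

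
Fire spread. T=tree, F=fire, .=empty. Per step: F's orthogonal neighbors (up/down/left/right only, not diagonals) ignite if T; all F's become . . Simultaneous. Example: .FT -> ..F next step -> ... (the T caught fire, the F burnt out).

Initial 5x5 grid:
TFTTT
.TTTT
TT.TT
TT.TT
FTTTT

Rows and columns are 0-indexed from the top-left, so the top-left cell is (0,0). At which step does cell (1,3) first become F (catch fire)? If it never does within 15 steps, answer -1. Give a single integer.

Step 1: cell (1,3)='T' (+5 fires, +2 burnt)
Step 2: cell (1,3)='T' (+6 fires, +5 burnt)
Step 3: cell (1,3)='F' (+3 fires, +6 burnt)
  -> target ignites at step 3
Step 4: cell (1,3)='.' (+4 fires, +3 burnt)
Step 5: cell (1,3)='.' (+2 fires, +4 burnt)
Step 6: cell (1,3)='.' (+0 fires, +2 burnt)
  fire out at step 6

3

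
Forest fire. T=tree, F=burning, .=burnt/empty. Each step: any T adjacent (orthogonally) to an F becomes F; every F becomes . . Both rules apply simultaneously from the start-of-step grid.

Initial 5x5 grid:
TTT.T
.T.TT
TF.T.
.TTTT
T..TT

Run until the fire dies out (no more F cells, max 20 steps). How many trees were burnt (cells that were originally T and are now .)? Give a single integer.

Answer: 15

Derivation:
Step 1: +3 fires, +1 burnt (F count now 3)
Step 2: +2 fires, +3 burnt (F count now 2)
Step 3: +3 fires, +2 burnt (F count now 3)
Step 4: +3 fires, +3 burnt (F count now 3)
Step 5: +2 fires, +3 burnt (F count now 2)
Step 6: +1 fires, +2 burnt (F count now 1)
Step 7: +1 fires, +1 burnt (F count now 1)
Step 8: +0 fires, +1 burnt (F count now 0)
Fire out after step 8
Initially T: 16, now '.': 24
Total burnt (originally-T cells now '.'): 15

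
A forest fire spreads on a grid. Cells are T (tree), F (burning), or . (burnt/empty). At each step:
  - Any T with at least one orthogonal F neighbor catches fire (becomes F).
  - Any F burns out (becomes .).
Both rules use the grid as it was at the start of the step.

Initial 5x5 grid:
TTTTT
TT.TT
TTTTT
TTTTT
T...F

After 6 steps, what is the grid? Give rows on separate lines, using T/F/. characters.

Step 1: 1 trees catch fire, 1 burn out
  TTTTT
  TT.TT
  TTTTT
  TTTTF
  T....
Step 2: 2 trees catch fire, 1 burn out
  TTTTT
  TT.TT
  TTTTF
  TTTF.
  T....
Step 3: 3 trees catch fire, 2 burn out
  TTTTT
  TT.TF
  TTTF.
  TTF..
  T....
Step 4: 4 trees catch fire, 3 burn out
  TTTTF
  TT.F.
  TTF..
  TF...
  T....
Step 5: 3 trees catch fire, 4 burn out
  TTTF.
  TT...
  TF...
  F....
  T....
Step 6: 4 trees catch fire, 3 burn out
  TTF..
  TF...
  F....
  .....
  F....

TTF..
TF...
F....
.....
F....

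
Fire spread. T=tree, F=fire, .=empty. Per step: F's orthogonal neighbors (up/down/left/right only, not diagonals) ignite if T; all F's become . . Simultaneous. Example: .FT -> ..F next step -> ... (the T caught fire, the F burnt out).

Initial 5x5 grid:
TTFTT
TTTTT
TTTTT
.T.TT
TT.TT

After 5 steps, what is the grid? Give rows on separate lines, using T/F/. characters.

Step 1: 3 trees catch fire, 1 burn out
  TF.FT
  TTFTT
  TTTTT
  .T.TT
  TT.TT
Step 2: 5 trees catch fire, 3 burn out
  F...F
  TF.FT
  TTFTT
  .T.TT
  TT.TT
Step 3: 4 trees catch fire, 5 burn out
  .....
  F...F
  TF.FT
  .T.TT
  TT.TT
Step 4: 4 trees catch fire, 4 burn out
  .....
  .....
  F...F
  .F.FT
  TT.TT
Step 5: 3 trees catch fire, 4 burn out
  .....
  .....
  .....
  ....F
  TF.FT

.....
.....
.....
....F
TF.FT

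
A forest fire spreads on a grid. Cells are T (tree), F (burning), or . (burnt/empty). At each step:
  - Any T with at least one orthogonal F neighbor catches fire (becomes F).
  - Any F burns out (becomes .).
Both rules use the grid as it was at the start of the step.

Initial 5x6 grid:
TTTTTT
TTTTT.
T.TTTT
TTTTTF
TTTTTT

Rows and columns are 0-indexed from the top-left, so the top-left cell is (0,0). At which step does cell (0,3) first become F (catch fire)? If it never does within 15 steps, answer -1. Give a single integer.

Step 1: cell (0,3)='T' (+3 fires, +1 burnt)
Step 2: cell (0,3)='T' (+3 fires, +3 burnt)
Step 3: cell (0,3)='T' (+4 fires, +3 burnt)
Step 4: cell (0,3)='T' (+5 fires, +4 burnt)
Step 5: cell (0,3)='F' (+5 fires, +5 burnt)
  -> target ignites at step 5
Step 6: cell (0,3)='.' (+4 fires, +5 burnt)
Step 7: cell (0,3)='.' (+2 fires, +4 burnt)
Step 8: cell (0,3)='.' (+1 fires, +2 burnt)
Step 9: cell (0,3)='.' (+0 fires, +1 burnt)
  fire out at step 9

5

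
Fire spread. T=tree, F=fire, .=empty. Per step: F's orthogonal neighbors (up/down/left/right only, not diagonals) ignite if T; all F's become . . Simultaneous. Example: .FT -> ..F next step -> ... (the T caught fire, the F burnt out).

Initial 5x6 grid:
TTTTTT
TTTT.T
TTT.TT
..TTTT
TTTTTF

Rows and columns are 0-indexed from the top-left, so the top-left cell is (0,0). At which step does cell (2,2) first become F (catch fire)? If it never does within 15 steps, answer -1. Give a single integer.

Step 1: cell (2,2)='T' (+2 fires, +1 burnt)
Step 2: cell (2,2)='T' (+3 fires, +2 burnt)
Step 3: cell (2,2)='T' (+4 fires, +3 burnt)
Step 4: cell (2,2)='T' (+3 fires, +4 burnt)
Step 5: cell (2,2)='F' (+3 fires, +3 burnt)
  -> target ignites at step 5
Step 6: cell (2,2)='.' (+3 fires, +3 burnt)
Step 7: cell (2,2)='.' (+4 fires, +3 burnt)
Step 8: cell (2,2)='.' (+2 fires, +4 burnt)
Step 9: cell (2,2)='.' (+1 fires, +2 burnt)
Step 10: cell (2,2)='.' (+0 fires, +1 burnt)
  fire out at step 10

5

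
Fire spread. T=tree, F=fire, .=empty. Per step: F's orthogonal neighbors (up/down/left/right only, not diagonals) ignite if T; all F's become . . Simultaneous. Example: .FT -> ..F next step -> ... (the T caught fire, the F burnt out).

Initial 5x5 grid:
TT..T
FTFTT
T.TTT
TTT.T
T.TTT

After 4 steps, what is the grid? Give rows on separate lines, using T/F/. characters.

Step 1: 5 trees catch fire, 2 burn out
  FT..T
  .F.FT
  F.FTT
  TTT.T
  T.TTT
Step 2: 5 trees catch fire, 5 burn out
  .F..T
  ....F
  ...FT
  FTF.T
  T.TTT
Step 3: 5 trees catch fire, 5 burn out
  ....F
  .....
  ....F
  .F..T
  F.FTT
Step 4: 2 trees catch fire, 5 burn out
  .....
  .....
  .....
  ....F
  ...FT

.....
.....
.....
....F
...FT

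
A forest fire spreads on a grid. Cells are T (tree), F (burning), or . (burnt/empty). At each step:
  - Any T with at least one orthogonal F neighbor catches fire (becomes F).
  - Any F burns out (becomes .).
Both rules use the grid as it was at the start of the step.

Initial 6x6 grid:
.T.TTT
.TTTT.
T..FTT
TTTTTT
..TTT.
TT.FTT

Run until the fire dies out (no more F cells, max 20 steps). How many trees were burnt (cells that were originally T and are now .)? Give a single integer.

Answer: 22

Derivation:
Step 1: +5 fires, +2 burnt (F count now 5)
Step 2: +9 fires, +5 burnt (F count now 9)
Step 3: +4 fires, +9 burnt (F count now 4)
Step 4: +3 fires, +4 burnt (F count now 3)
Step 5: +1 fires, +3 burnt (F count now 1)
Step 6: +0 fires, +1 burnt (F count now 0)
Fire out after step 6
Initially T: 24, now '.': 34
Total burnt (originally-T cells now '.'): 22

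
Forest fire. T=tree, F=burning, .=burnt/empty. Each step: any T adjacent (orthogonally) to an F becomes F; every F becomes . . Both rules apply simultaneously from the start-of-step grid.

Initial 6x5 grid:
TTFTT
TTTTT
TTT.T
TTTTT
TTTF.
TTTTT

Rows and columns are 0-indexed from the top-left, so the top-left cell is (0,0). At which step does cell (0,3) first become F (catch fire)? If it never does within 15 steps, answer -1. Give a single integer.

Step 1: cell (0,3)='F' (+6 fires, +2 burnt)
  -> target ignites at step 1
Step 2: cell (0,3)='.' (+10 fires, +6 burnt)
Step 3: cell (0,3)='.' (+7 fires, +10 burnt)
Step 4: cell (0,3)='.' (+3 fires, +7 burnt)
Step 5: cell (0,3)='.' (+0 fires, +3 burnt)
  fire out at step 5

1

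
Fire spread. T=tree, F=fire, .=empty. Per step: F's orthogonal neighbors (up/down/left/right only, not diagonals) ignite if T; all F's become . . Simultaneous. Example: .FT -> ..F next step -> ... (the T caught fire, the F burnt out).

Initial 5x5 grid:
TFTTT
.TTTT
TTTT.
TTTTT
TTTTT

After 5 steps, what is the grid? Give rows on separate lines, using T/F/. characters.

Step 1: 3 trees catch fire, 1 burn out
  F.FTT
  .FTTT
  TTTT.
  TTTTT
  TTTTT
Step 2: 3 trees catch fire, 3 burn out
  ...FT
  ..FTT
  TFTT.
  TTTTT
  TTTTT
Step 3: 5 trees catch fire, 3 burn out
  ....F
  ...FT
  F.FT.
  TFTTT
  TTTTT
Step 4: 5 trees catch fire, 5 burn out
  .....
  ....F
  ...F.
  F.FTT
  TFTTT
Step 5: 3 trees catch fire, 5 burn out
  .....
  .....
  .....
  ...FT
  F.FTT

.....
.....
.....
...FT
F.FTT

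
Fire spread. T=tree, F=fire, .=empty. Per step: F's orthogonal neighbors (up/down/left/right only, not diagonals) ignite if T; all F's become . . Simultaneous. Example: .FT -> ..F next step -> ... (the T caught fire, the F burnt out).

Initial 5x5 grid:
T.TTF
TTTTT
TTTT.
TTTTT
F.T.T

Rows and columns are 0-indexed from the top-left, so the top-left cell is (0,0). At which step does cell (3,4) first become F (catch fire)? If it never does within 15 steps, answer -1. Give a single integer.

Step 1: cell (3,4)='T' (+3 fires, +2 burnt)
Step 2: cell (3,4)='T' (+4 fires, +3 burnt)
Step 3: cell (3,4)='T' (+5 fires, +4 burnt)
Step 4: cell (3,4)='T' (+5 fires, +5 burnt)
Step 5: cell (3,4)='F' (+1 fires, +5 burnt)
  -> target ignites at step 5
Step 6: cell (3,4)='.' (+1 fires, +1 burnt)
Step 7: cell (3,4)='.' (+0 fires, +1 burnt)
  fire out at step 7

5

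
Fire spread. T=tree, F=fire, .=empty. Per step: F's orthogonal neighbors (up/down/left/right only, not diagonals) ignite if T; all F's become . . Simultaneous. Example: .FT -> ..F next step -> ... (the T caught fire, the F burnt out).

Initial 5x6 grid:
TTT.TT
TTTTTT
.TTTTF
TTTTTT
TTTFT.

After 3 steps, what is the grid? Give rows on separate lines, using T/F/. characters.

Step 1: 6 trees catch fire, 2 burn out
  TTT.TT
  TTTTTF
  .TTTF.
  TTTFTF
  TTF.F.
Step 2: 6 trees catch fire, 6 burn out
  TTT.TF
  TTTTF.
  .TTF..
  TTF.F.
  TF....
Step 3: 5 trees catch fire, 6 burn out
  TTT.F.
  TTTF..
  .TF...
  TF....
  F.....

TTT.F.
TTTF..
.TF...
TF....
F.....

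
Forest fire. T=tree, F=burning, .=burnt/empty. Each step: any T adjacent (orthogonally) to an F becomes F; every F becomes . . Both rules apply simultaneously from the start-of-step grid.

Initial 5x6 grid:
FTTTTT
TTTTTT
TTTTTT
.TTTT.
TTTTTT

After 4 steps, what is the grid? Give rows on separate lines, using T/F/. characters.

Step 1: 2 trees catch fire, 1 burn out
  .FTTTT
  FTTTTT
  TTTTTT
  .TTTT.
  TTTTTT
Step 2: 3 trees catch fire, 2 burn out
  ..FTTT
  .FTTTT
  FTTTTT
  .TTTT.
  TTTTTT
Step 3: 3 trees catch fire, 3 burn out
  ...FTT
  ..FTTT
  .FTTTT
  .TTTT.
  TTTTTT
Step 4: 4 trees catch fire, 3 burn out
  ....FT
  ...FTT
  ..FTTT
  .FTTT.
  TTTTTT

....FT
...FTT
..FTTT
.FTTT.
TTTTTT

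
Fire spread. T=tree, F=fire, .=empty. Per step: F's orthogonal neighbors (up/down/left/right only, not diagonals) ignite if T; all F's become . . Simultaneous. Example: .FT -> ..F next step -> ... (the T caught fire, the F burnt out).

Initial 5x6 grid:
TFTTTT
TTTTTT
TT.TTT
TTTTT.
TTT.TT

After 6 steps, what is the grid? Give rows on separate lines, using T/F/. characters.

Step 1: 3 trees catch fire, 1 burn out
  F.FTTT
  TFTTTT
  TT.TTT
  TTTTT.
  TTT.TT
Step 2: 4 trees catch fire, 3 burn out
  ...FTT
  F.FTTT
  TF.TTT
  TTTTT.
  TTT.TT
Step 3: 4 trees catch fire, 4 burn out
  ....FT
  ...FTT
  F..TTT
  TFTTT.
  TTT.TT
Step 4: 6 trees catch fire, 4 burn out
  .....F
  ....FT
  ...FTT
  F.FTT.
  TFT.TT
Step 5: 5 trees catch fire, 6 burn out
  ......
  .....F
  ....FT
  ...FT.
  F.F.TT
Step 6: 2 trees catch fire, 5 burn out
  ......
  ......
  .....F
  ....F.
  ....TT

......
......
.....F
....F.
....TT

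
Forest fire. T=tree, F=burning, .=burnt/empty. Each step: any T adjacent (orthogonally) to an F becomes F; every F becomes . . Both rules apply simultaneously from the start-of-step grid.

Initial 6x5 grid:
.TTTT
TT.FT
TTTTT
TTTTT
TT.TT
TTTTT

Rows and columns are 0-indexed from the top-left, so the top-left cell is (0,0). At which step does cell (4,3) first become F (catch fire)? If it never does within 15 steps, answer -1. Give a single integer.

Step 1: cell (4,3)='T' (+3 fires, +1 burnt)
Step 2: cell (4,3)='T' (+5 fires, +3 burnt)
Step 3: cell (4,3)='F' (+5 fires, +5 burnt)
  -> target ignites at step 3
Step 4: cell (4,3)='.' (+5 fires, +5 burnt)
Step 5: cell (4,3)='.' (+5 fires, +5 burnt)
Step 6: cell (4,3)='.' (+2 fires, +5 burnt)
Step 7: cell (4,3)='.' (+1 fires, +2 burnt)
Step 8: cell (4,3)='.' (+0 fires, +1 burnt)
  fire out at step 8

3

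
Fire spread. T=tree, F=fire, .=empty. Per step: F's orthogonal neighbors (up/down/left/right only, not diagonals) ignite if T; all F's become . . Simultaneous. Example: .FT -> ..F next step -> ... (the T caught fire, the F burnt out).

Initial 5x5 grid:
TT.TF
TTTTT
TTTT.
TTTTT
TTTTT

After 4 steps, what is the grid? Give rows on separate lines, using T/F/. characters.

Step 1: 2 trees catch fire, 1 burn out
  TT.F.
  TTTTF
  TTTT.
  TTTTT
  TTTTT
Step 2: 1 trees catch fire, 2 burn out
  TT...
  TTTF.
  TTTT.
  TTTTT
  TTTTT
Step 3: 2 trees catch fire, 1 burn out
  TT...
  TTF..
  TTTF.
  TTTTT
  TTTTT
Step 4: 3 trees catch fire, 2 burn out
  TT...
  TF...
  TTF..
  TTTFT
  TTTTT

TT...
TF...
TTF..
TTTFT
TTTTT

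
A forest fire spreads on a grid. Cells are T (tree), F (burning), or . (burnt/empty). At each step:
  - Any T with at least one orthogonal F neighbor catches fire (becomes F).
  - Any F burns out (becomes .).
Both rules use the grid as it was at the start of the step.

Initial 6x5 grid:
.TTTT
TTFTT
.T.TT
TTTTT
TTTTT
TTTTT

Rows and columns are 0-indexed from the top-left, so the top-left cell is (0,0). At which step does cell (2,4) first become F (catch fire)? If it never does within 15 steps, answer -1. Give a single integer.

Step 1: cell (2,4)='T' (+3 fires, +1 burnt)
Step 2: cell (2,4)='T' (+6 fires, +3 burnt)
Step 3: cell (2,4)='F' (+4 fires, +6 burnt)
  -> target ignites at step 3
Step 4: cell (2,4)='.' (+5 fires, +4 burnt)
Step 5: cell (2,4)='.' (+5 fires, +5 burnt)
Step 6: cell (2,4)='.' (+3 fires, +5 burnt)
Step 7: cell (2,4)='.' (+0 fires, +3 burnt)
  fire out at step 7

3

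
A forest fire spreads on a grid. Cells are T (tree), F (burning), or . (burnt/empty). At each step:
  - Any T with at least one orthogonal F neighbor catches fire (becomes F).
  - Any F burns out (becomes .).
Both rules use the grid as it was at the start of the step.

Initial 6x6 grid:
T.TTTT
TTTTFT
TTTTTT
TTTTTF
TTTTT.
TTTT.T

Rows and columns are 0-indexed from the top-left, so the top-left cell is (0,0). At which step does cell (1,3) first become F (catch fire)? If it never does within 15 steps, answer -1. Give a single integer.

Step 1: cell (1,3)='F' (+6 fires, +2 burnt)
  -> target ignites at step 1
Step 2: cell (1,3)='.' (+6 fires, +6 burnt)
Step 3: cell (1,3)='.' (+5 fires, +6 burnt)
Step 4: cell (1,3)='.' (+5 fires, +5 burnt)
Step 5: cell (1,3)='.' (+5 fires, +5 burnt)
Step 6: cell (1,3)='.' (+2 fires, +5 burnt)
Step 7: cell (1,3)='.' (+1 fires, +2 burnt)
Step 8: cell (1,3)='.' (+0 fires, +1 burnt)
  fire out at step 8

1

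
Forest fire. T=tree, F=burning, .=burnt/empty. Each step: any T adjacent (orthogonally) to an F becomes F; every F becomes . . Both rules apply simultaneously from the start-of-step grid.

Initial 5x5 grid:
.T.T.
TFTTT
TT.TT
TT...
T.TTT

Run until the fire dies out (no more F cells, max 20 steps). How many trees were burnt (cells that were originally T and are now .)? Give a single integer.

Answer: 13

Derivation:
Step 1: +4 fires, +1 burnt (F count now 4)
Step 2: +3 fires, +4 burnt (F count now 3)
Step 3: +4 fires, +3 burnt (F count now 4)
Step 4: +2 fires, +4 burnt (F count now 2)
Step 5: +0 fires, +2 burnt (F count now 0)
Fire out after step 5
Initially T: 16, now '.': 22
Total burnt (originally-T cells now '.'): 13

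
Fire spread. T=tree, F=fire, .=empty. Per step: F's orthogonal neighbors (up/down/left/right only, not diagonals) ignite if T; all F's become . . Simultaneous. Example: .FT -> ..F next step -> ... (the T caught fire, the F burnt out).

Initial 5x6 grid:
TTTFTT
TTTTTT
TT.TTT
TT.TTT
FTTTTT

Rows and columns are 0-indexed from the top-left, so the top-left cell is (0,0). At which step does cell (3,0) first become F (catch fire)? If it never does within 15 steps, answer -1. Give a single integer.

Step 1: cell (3,0)='F' (+5 fires, +2 burnt)
  -> target ignites at step 1
Step 2: cell (3,0)='.' (+8 fires, +5 burnt)
Step 3: cell (3,0)='.' (+8 fires, +8 burnt)
Step 4: cell (3,0)='.' (+3 fires, +8 burnt)
Step 5: cell (3,0)='.' (+2 fires, +3 burnt)
Step 6: cell (3,0)='.' (+0 fires, +2 burnt)
  fire out at step 6

1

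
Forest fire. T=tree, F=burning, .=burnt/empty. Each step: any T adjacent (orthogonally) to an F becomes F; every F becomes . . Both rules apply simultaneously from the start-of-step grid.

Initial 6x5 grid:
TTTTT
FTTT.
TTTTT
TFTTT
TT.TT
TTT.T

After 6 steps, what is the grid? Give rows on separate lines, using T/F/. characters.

Step 1: 7 trees catch fire, 2 burn out
  FTTTT
  .FTT.
  FFTTT
  F.FTT
  TF.TT
  TTT.T
Step 2: 6 trees catch fire, 7 burn out
  .FTTT
  ..FT.
  ..FTT
  ...FT
  F..TT
  TFT.T
Step 3: 7 trees catch fire, 6 burn out
  ..FTT
  ...F.
  ...FT
  ....F
  ...FT
  F.F.T
Step 4: 3 trees catch fire, 7 burn out
  ...FT
  .....
  ....F
  .....
  ....F
  ....T
Step 5: 2 trees catch fire, 3 burn out
  ....F
  .....
  .....
  .....
  .....
  ....F
Step 6: 0 trees catch fire, 2 burn out
  .....
  .....
  .....
  .....
  .....
  .....

.....
.....
.....
.....
.....
.....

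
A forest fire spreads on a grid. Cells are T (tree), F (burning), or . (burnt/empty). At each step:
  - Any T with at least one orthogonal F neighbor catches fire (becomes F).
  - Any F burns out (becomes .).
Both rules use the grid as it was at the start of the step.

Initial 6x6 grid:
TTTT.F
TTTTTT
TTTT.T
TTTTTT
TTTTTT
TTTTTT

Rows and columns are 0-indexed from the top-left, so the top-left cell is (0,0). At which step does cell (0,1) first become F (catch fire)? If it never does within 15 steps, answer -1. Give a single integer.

Step 1: cell (0,1)='T' (+1 fires, +1 burnt)
Step 2: cell (0,1)='T' (+2 fires, +1 burnt)
Step 3: cell (0,1)='T' (+2 fires, +2 burnt)
Step 4: cell (0,1)='T' (+5 fires, +2 burnt)
Step 5: cell (0,1)='T' (+6 fires, +5 burnt)
Step 6: cell (0,1)='F' (+6 fires, +6 burnt)
  -> target ignites at step 6
Step 7: cell (0,1)='.' (+5 fires, +6 burnt)
Step 8: cell (0,1)='.' (+3 fires, +5 burnt)
Step 9: cell (0,1)='.' (+2 fires, +3 burnt)
Step 10: cell (0,1)='.' (+1 fires, +2 burnt)
Step 11: cell (0,1)='.' (+0 fires, +1 burnt)
  fire out at step 11

6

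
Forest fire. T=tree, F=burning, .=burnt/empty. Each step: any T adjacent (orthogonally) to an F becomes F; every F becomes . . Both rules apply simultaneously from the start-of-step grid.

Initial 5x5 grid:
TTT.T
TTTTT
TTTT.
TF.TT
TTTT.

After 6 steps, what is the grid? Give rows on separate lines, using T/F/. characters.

Step 1: 3 trees catch fire, 1 burn out
  TTT.T
  TTTTT
  TFTT.
  F..TT
  TFTT.
Step 2: 5 trees catch fire, 3 burn out
  TTT.T
  TFTTT
  F.FT.
  ...TT
  F.FT.
Step 3: 5 trees catch fire, 5 burn out
  TFT.T
  F.FTT
  ...F.
  ...TT
  ...F.
Step 4: 4 trees catch fire, 5 burn out
  F.F.T
  ...FT
  .....
  ...FT
  .....
Step 5: 2 trees catch fire, 4 burn out
  ....T
  ....F
  .....
  ....F
  .....
Step 6: 1 trees catch fire, 2 burn out
  ....F
  .....
  .....
  .....
  .....

....F
.....
.....
.....
.....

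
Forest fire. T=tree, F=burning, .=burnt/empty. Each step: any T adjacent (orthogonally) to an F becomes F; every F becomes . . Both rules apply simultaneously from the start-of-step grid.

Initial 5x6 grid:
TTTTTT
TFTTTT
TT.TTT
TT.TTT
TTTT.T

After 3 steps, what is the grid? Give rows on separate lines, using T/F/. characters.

Step 1: 4 trees catch fire, 1 burn out
  TFTTTT
  F.FTTT
  TF.TTT
  TT.TTT
  TTTT.T
Step 2: 5 trees catch fire, 4 burn out
  F.FTTT
  ...FTT
  F..TTT
  TF.TTT
  TTTT.T
Step 3: 5 trees catch fire, 5 burn out
  ...FTT
  ....FT
  ...FTT
  F..TTT
  TFTT.T

...FTT
....FT
...FTT
F..TTT
TFTT.T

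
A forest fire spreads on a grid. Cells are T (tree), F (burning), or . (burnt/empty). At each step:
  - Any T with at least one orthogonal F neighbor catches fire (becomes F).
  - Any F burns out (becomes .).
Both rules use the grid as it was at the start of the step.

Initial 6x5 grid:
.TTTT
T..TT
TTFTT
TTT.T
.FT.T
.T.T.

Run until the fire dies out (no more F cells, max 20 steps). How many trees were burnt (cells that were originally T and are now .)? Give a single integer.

Answer: 18

Derivation:
Step 1: +6 fires, +2 burnt (F count now 6)
Step 2: +4 fires, +6 burnt (F count now 4)
Step 3: +4 fires, +4 burnt (F count now 4)
Step 4: +3 fires, +4 burnt (F count now 3)
Step 5: +1 fires, +3 burnt (F count now 1)
Step 6: +0 fires, +1 burnt (F count now 0)
Fire out after step 6
Initially T: 19, now '.': 29
Total burnt (originally-T cells now '.'): 18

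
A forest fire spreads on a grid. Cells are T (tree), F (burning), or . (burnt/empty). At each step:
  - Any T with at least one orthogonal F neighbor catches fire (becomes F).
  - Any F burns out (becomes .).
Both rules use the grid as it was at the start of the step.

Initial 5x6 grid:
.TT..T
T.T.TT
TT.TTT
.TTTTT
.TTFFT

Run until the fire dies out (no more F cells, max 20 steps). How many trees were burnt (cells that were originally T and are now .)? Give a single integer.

Answer: 17

Derivation:
Step 1: +4 fires, +2 burnt (F count now 4)
Step 2: +5 fires, +4 burnt (F count now 5)
Step 3: +3 fires, +5 burnt (F count now 3)
Step 4: +2 fires, +3 burnt (F count now 2)
Step 5: +2 fires, +2 burnt (F count now 2)
Step 6: +1 fires, +2 burnt (F count now 1)
Step 7: +0 fires, +1 burnt (F count now 0)
Fire out after step 7
Initially T: 20, now '.': 27
Total burnt (originally-T cells now '.'): 17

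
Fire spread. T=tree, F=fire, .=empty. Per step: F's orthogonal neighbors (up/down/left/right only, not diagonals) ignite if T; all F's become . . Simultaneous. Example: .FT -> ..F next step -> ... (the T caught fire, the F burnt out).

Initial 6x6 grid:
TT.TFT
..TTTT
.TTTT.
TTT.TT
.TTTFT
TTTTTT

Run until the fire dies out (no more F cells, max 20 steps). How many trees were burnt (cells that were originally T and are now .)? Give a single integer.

Answer: 25

Derivation:
Step 1: +7 fires, +2 burnt (F count now 7)
Step 2: +7 fires, +7 burnt (F count now 7)
Step 3: +5 fires, +7 burnt (F count now 5)
Step 4: +3 fires, +5 burnt (F count now 3)
Step 5: +3 fires, +3 burnt (F count now 3)
Step 6: +0 fires, +3 burnt (F count now 0)
Fire out after step 6
Initially T: 27, now '.': 34
Total burnt (originally-T cells now '.'): 25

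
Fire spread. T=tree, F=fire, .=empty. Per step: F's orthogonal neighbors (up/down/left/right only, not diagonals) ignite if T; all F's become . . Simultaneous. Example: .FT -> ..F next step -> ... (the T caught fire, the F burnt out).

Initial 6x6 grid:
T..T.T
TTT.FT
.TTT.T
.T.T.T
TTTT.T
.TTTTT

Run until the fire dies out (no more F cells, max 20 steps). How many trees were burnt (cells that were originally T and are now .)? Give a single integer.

Step 1: +1 fires, +1 burnt (F count now 1)
Step 2: +2 fires, +1 burnt (F count now 2)
Step 3: +1 fires, +2 burnt (F count now 1)
Step 4: +1 fires, +1 burnt (F count now 1)
Step 5: +1 fires, +1 burnt (F count now 1)
Step 6: +1 fires, +1 burnt (F count now 1)
Step 7: +1 fires, +1 burnt (F count now 1)
Step 8: +2 fires, +1 burnt (F count now 2)
Step 9: +3 fires, +2 burnt (F count now 3)
Step 10: +2 fires, +3 burnt (F count now 2)
Step 11: +3 fires, +2 burnt (F count now 3)
Step 12: +2 fires, +3 burnt (F count now 2)
Step 13: +1 fires, +2 burnt (F count now 1)
Step 14: +1 fires, +1 burnt (F count now 1)
Step 15: +1 fires, +1 burnt (F count now 1)
Step 16: +0 fires, +1 burnt (F count now 0)
Fire out after step 16
Initially T: 24, now '.': 35
Total burnt (originally-T cells now '.'): 23

Answer: 23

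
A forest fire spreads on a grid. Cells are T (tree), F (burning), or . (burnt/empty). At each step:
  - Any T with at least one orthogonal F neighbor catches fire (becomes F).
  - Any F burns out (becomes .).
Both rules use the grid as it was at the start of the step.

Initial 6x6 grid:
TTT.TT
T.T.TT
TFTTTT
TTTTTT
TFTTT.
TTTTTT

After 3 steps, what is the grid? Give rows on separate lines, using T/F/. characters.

Step 1: 6 trees catch fire, 2 burn out
  TTT.TT
  T.T.TT
  F.FTTT
  TFTTTT
  F.FTT.
  TFTTTT
Step 2: 8 trees catch fire, 6 burn out
  TTT.TT
  F.F.TT
  ...FTT
  F.FTTT
  ...FT.
  F.FTTT
Step 3: 6 trees catch fire, 8 burn out
  FTF.TT
  ....TT
  ....FT
  ...FTT
  ....F.
  ...FTT

FTF.TT
....TT
....FT
...FTT
....F.
...FTT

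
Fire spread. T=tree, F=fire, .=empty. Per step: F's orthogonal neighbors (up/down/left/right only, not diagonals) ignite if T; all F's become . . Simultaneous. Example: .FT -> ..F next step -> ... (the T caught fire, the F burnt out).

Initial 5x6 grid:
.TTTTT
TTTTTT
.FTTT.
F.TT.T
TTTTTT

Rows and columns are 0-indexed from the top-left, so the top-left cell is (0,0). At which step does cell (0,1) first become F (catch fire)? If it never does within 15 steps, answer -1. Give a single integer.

Step 1: cell (0,1)='T' (+3 fires, +2 burnt)
Step 2: cell (0,1)='F' (+6 fires, +3 burnt)
  -> target ignites at step 2
Step 3: cell (0,1)='.' (+5 fires, +6 burnt)
Step 4: cell (0,1)='.' (+3 fires, +5 burnt)
Step 5: cell (0,1)='.' (+3 fires, +3 burnt)
Step 6: cell (0,1)='.' (+2 fires, +3 burnt)
Step 7: cell (0,1)='.' (+1 fires, +2 burnt)
Step 8: cell (0,1)='.' (+0 fires, +1 burnt)
  fire out at step 8

2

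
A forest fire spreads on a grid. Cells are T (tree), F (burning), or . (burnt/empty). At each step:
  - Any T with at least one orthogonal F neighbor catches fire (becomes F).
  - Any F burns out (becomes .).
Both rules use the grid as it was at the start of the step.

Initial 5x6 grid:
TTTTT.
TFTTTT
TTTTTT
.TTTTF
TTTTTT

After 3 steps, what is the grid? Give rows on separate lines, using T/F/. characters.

Step 1: 7 trees catch fire, 2 burn out
  TFTTT.
  F.FTTT
  TFTTTF
  .TTTF.
  TTTTTF
Step 2: 10 trees catch fire, 7 burn out
  F.FTT.
  ...FTF
  F.FTF.
  .FTF..
  TTTTF.
Step 3: 6 trees catch fire, 10 burn out
  ...FT.
  ....F.
  ...F..
  ..F...
  TFTF..

...FT.
....F.
...F..
..F...
TFTF..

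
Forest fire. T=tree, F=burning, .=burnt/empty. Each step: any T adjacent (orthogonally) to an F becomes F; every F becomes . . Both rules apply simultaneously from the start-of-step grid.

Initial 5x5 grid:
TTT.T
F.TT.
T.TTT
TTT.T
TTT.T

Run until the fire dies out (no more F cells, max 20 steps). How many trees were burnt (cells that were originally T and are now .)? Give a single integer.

Step 1: +2 fires, +1 burnt (F count now 2)
Step 2: +2 fires, +2 burnt (F count now 2)
Step 3: +3 fires, +2 burnt (F count now 3)
Step 4: +3 fires, +3 burnt (F count now 3)
Step 5: +3 fires, +3 burnt (F count now 3)
Step 6: +1 fires, +3 burnt (F count now 1)
Step 7: +1 fires, +1 burnt (F count now 1)
Step 8: +1 fires, +1 burnt (F count now 1)
Step 9: +1 fires, +1 burnt (F count now 1)
Step 10: +0 fires, +1 burnt (F count now 0)
Fire out after step 10
Initially T: 18, now '.': 24
Total burnt (originally-T cells now '.'): 17

Answer: 17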